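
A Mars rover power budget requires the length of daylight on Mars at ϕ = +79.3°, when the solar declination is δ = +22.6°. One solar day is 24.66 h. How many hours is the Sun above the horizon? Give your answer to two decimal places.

Sunrise equation: cos h₀ = −tan ϕ · tan δ = -2.2030 ≤ −1, so the Sun never sets (polar day) and h₀ = π.
Daylight = 2h₀/(2π) × 24.66 h = (3.1416/π) × 24.66 = 24.66 h.

24.66 h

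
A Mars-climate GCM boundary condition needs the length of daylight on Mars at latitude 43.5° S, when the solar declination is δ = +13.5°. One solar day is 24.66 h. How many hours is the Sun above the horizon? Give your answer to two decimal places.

10.53 h

cos H₀ = −tan φ · tan δ = −tan(-43.5°) × tan(+13.500°) = 0.2278, so H₀ = 1.3410 rad = 76.83°.
Daylight = 2H₀/(2π) × 24.66 h = (1.3410/π) × 24.66 = 10.53 h.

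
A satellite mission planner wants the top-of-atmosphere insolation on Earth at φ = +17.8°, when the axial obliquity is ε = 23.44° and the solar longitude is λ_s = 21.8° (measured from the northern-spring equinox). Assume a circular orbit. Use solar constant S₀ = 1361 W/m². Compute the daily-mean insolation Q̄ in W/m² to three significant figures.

Q̄ ≈ 439 W/m²

Solar declination: sin δ = sin ε · sin λ_s = sin 23.44° × sin 21.8° = 0.14773, so δ = +8.495°.
cos H₀ = −tan(+17.8°) tan(+8.495°) = -0.0480, H₀ = 1.6188 rad.
Bracket: H₀ sin φ sin δ + cos φ cos δ sin H₀ = 1.6188×0.30570×0.14773 + 0.95213×0.98903×0.99885 = 0.073107 + 0.940602 = 1.013709.
Q̄ = (S₀/π) × [bracket] = (1361/π) × 1.013709 = 439.2 W/m².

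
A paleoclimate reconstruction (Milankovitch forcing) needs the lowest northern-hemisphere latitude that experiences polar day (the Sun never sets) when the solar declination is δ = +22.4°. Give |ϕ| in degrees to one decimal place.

Polar day requires cos h₀ = −tan ϕ tan δ ≤ −1, i.e. tan ϕ tan δ ≥ 1.
The boundary is |tan ϕ| · |tan δ| = 1, so |ϕ| = 90° − |δ| = 90° − 22.4° = 67.6° in the northern hemisphere.

|ϕ| = 67.6°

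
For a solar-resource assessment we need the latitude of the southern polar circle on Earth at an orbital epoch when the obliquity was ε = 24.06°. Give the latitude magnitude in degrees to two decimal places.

65.94°

The polar circle is the lowest latitude that experiences at least one full rotation of continuous darkness at the northern-summer solstice; it lies at |φ| = 90° − ε = 90° − 24.06° = 65.94°.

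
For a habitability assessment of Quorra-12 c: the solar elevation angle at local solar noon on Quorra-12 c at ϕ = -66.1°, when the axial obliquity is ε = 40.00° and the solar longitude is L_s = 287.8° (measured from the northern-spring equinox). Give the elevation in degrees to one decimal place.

61.6°

Solar declination: sin δ = sin ε · sin L_s = sin 40.00° × sin 287.8° = -0.61202, so δ = -37.735°.
At local noon the hour angle is zero, so the zenith angle equals |ϕ − δ| = |-66.1° − (-37.735°)| = 28.365°.
Elevation = 90° − 28.365° = 61.6°.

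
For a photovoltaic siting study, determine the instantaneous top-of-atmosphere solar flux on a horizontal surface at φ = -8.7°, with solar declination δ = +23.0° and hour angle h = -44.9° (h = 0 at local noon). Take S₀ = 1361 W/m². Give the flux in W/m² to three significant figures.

797 W/m²

cos θ_z = sin φ sin δ + cos φ cos δ cos h = -0.059102 + 0.644528 = 0.585426.
Flux = S₀ · cos θ_z = 1361 × 0.585426 = 796.8 W/m².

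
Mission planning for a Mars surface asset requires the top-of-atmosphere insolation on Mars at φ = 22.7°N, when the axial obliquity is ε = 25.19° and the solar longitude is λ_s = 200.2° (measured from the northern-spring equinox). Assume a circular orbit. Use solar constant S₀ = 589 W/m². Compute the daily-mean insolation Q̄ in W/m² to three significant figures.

Q̄ ≈ 155 W/m²

Solar declination: sin δ = sin ε · sin λ_s = sin 25.19° × sin 200.2° = -0.14697, so δ = -8.451°.
cos H₀ = −tan(+22.7°) tan(-8.451°) = 0.0622, H₀ = 1.5086 rad.
Bracket: H₀ sin φ sin δ + cos φ cos δ sin H₀ = 1.5086×0.38591×-0.14697 + 0.92254×0.98914×0.99807 = -0.085564 + 0.910760 = 0.825196.
Q̄ = (S₀/π) × [bracket] = (589/π) × 0.825196 = 154.7 W/m².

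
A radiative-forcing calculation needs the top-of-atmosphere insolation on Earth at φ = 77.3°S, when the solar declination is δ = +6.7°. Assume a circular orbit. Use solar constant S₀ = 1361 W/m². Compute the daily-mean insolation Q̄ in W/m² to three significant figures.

cos H₀ = −tan(-77.3°) tan(+6.700°) = 0.5213, H₀ = 1.0225 rad.
Bracket: H₀ sin φ sin δ + cos φ cos δ sin H₀ = 1.0225×-0.97553×0.11667 + 0.21985×0.99317×0.85339 = -0.116376 + 0.186336 = 0.069960.
Q̄ = (S₀/π) × [bracket] = (1361/π) × 0.069960 = 30.31 W/m².

Q̄ ≈ 30.3 W/m²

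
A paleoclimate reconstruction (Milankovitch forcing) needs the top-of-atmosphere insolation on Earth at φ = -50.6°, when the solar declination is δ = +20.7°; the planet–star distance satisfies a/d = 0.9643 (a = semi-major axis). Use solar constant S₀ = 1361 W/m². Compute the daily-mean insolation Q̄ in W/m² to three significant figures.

cos H₀ = −tan(-50.6°) tan(+20.700°) = 0.4600, H₀ = 1.0928 rad.
Bracket: H₀ sin φ sin δ + cos φ cos δ sin H₀ = 1.0928×-0.77273×0.35347 + 0.63473×0.93544×0.88791 = -0.298484 + 0.527198 = 0.228714.
Inverse-square distance factor (a/d)² = 0.9643² = 0.929874.
Q̄ = (S₀/π) × 0.929874 × [bracket] = (1361/π) × 0.929874 × 0.228714 = 92.14 W/m².

Q̄ ≈ 92.1 W/m²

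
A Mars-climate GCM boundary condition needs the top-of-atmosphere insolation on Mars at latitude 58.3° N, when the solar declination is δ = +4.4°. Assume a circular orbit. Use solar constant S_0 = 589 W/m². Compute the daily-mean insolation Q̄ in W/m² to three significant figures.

Q̄ ≈ 118 W/m²

cos h₀ = −tan(+58.3°) tan(+4.400°) = -0.1246, h₀ = 1.6957 rad.
Bracket: h₀ sin ϕ sin δ + cos ϕ cos δ sin h₀ = 1.6957×0.85081×0.07672 + 0.52547×0.99705×0.99221 = 0.110685 + 0.519839 = 0.630524.
Q̄ = (S_0/π) × [bracket] = (589/π) × 0.630524 = 118.2 W/m².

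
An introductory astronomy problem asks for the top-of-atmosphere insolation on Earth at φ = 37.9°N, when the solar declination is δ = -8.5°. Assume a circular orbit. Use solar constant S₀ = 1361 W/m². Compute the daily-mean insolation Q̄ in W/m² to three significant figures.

cos H₀ = −tan(+37.9°) tan(-8.500°) = 0.1163, H₀ = 1.4542 rad.
Bracket: H₀ sin φ sin δ + cos φ cos δ sin H₀ = 1.4542×0.61429×-0.14781 + 0.78908×0.98902×0.99321 = -0.132039 + 0.775117 = 0.643078.
Q̄ = (S₀/π) × [bracket] = (1361/π) × 0.643078 = 278.6 W/m².

Q̄ ≈ 279 W/m²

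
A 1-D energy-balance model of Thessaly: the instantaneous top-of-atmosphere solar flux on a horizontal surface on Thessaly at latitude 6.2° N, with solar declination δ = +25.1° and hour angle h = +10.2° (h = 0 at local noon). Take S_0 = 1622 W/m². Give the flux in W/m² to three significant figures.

cos θ_z = sin ϕ sin δ + cos ϕ cos δ cos h = 0.045813 + 0.886044 = 0.931857.
Flux = S_0 · cos θ_z = 1622 × 0.931857 = 1511 W/m².

1.51e+03 W/m²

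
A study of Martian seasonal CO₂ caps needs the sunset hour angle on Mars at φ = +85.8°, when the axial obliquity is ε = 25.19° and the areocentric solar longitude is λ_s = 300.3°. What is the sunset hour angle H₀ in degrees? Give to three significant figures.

sin δ = sin 25.19° × sin 300.3° = -0.36748, so δ = -21.560°.
cos H₀ = −tan φ · tan δ = 5.3806 ≥ 1, so the Sun never rises (polar night) and H₀ = 0.

H₀ = 0.00°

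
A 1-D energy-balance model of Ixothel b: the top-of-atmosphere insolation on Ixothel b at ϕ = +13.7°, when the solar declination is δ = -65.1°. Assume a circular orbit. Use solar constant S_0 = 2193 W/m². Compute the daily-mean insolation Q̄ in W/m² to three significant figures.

Q̄ ≈ 90.4 W/m²

cos h₀ = −tan(+13.7°) tan(-65.100°) = 0.5252, h₀ = 1.0179 rad.
Bracket: h₀ sin ϕ sin δ + cos ϕ cos δ sin h₀ = 1.0179×0.23684×-0.90704 + 0.97155×0.42104×0.85100 = -0.218669 + 0.348111 = 0.129442.
Q̄ = (S_0/π) × [bracket] = (2193/π) × 0.129442 = 90.36 W/m².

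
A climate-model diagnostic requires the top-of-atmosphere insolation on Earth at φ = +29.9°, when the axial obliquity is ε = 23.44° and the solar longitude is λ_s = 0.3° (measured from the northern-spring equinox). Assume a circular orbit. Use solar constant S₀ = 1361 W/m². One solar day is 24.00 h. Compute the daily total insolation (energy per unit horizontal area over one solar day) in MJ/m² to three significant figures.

32.5 MJ/m²

Solar declination: sin δ = sin ε · sin λ_s = sin 23.44° × sin 0.3° = 0.00208, so δ = +0.119°.
cos H₀ = −tan(+29.9°) tan(+0.119°) = -0.0012, H₀ = 1.5720 rad.
Bracket: H₀ sin φ sin δ + cos φ cos δ sin H₀ = 1.5720×0.49849×0.00208 + 0.86690×1.00000×1.00000 = 0.001630 + 0.866900 = 0.868530.
Q̄ = (S₀/π) × [bracket] = (1361/π) × 0.868530 = 376.26 W/m².
Daily total = Q̄ × 24.00 h × 3600 s/h = 376.26 × 24.00 × 3600 / 10⁶ = 32.51 MJ/m².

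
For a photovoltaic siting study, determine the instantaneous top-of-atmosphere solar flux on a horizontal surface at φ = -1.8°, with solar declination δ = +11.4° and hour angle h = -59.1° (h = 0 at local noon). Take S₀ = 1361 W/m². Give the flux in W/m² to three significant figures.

cos θ_z = sin φ sin δ + cos φ cos δ cos h = -0.006209 + 0.503161 = 0.496952.
Flux = S₀ · cos θ_z = 1361 × 0.496952 = 676.4 W/m².

676 W/m²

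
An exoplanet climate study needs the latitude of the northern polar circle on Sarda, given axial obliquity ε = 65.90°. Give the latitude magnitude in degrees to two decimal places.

The polar circle is the lowest latitude that experiences at least one full rotation of continuous daylight at the northern-summer solstice; it lies at |φ| = 90° − ε = 90° − 65.90° = 24.10°.

24.10°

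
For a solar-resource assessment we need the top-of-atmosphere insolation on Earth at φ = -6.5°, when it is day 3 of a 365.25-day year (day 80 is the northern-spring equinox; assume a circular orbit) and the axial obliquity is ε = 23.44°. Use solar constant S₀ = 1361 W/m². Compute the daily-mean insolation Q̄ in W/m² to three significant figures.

Q̄ ≈ 427 W/m²

Solar longitude: λ_s = 360° × (3 − 80)/365.25 = -75.893°, i.e. -75.893° + 360° = 284.107°.
sin δ = sin 23.44° × sin 284.107° = -0.38579, so δ = -22.693°.
cos H₀ = −tan(-6.5°) tan(-22.693°) = -0.0476, H₀ = 1.6185 rad.
Bracket: H₀ sin φ sin δ + cos φ cos δ sin H₀ = 1.6185×-0.11320×-0.38579 + 0.99357×0.92259×0.99886 = 0.070682 + 0.915613 = 0.986295.
Q̄ = (S₀/π) × [bracket] = (1361/π) × 0.986295 = 427.3 W/m².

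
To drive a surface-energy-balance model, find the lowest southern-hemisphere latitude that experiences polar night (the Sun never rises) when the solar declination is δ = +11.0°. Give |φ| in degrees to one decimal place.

Polar night requires cos H₀ = −tan φ tan δ ≥ 1, i.e. tan φ tan δ ≤ −1.
The boundary is |tan φ| · |tan δ| = 1, so |φ| = 90° − |δ| = 90° − 11.0° = 79.0° in the southern hemisphere.

|φ| = 79.0°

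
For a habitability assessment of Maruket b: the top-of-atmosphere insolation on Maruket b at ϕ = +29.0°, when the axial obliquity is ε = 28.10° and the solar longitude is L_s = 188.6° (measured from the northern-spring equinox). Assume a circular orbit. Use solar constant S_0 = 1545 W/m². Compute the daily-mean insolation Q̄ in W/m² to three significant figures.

Solar declination: sin δ = sin ε · sin L_s = sin 28.10° × sin 188.6° = -0.07043, so δ = -4.039°.
cos h₀ = −tan(+29.0°) tan(-4.039°) = 0.0391, h₀ = 1.5316 rad.
Bracket: h₀ sin ϕ sin δ + cos ϕ cos δ sin h₀ = 1.5316×0.48481×-0.07043 + 0.87462×0.99752×0.99923 = -0.052297 + 0.871779 = 0.819482.
Q̄ = (S_0/π) × [bracket] = (1545/π) × 0.819482 = 403.0 W/m².

Q̄ ≈ 403 W/m²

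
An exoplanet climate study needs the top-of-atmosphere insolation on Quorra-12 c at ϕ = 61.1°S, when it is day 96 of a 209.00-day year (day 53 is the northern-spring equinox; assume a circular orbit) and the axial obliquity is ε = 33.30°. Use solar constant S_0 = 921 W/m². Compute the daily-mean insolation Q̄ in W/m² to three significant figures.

Solar longitude: L_s = 360° × (96 − 53)/209.00 = 74.067°.
sin δ = sin 33.30° × sin 74.067° = 0.52793, so δ = +31.866°.
cos h₀ = −tan(-61.1°) tan(+31.866°) = 1.1261 ≥ 1 ⇒ polar night, h₀ = 0 and Q̄ = 0.

Q̄ ≈ 0.00 W/m²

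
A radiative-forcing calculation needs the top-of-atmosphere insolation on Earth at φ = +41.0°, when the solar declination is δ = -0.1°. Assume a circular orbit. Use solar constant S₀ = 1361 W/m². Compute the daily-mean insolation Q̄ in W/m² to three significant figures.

Q̄ ≈ 326 W/m²

cos H₀ = −tan(+41.0°) tan(-0.100°) = 0.0015, H₀ = 1.5693 rad.
Bracket: H₀ sin φ sin δ + cos φ cos δ sin H₀ = 1.5693×0.65606×-0.00175 + 0.75471×1.00000×1.00000 = -0.001802 + 0.754710 = 0.752908.
Q̄ = (S₀/π) × [bracket] = (1361/π) × 0.752908 = 326.2 W/m².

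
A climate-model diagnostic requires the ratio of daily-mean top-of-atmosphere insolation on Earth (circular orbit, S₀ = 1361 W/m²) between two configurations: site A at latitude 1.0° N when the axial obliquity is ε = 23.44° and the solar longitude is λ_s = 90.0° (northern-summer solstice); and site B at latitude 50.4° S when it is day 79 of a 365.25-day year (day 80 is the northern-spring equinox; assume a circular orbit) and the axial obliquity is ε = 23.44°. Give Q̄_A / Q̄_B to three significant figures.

— Configuration A (φ=+1.0°):
Solar declination: sin δ = sin ε · sin λ_s = sin 23.44° × sin 90.0° = 0.39779, so δ = +23.440°.
cos H₀ = −tan(+1.0°) tan(+23.440°) = -0.0076, H₀ = 1.5784 rad.
Bracket: H₀ sin φ sin δ + cos φ cos δ sin H₀ = 1.5784×0.01745×0.39779 + 0.99985×0.91748×0.99997 = 0.010956 + 0.917315 = 0.928271.
Q̄ = (S₀/π) × [bracket] = (1361/π) × 0.928271 = 402.15 W/m².
— Configuration B (φ=-50.4°):
Solar longitude: λ_s = 360° × (79 − 80)/365.25 = -0.986°, i.e. -0.986° + 360° = 359.014°.
sin δ = sin 23.44° × sin 359.014° = -0.00684, so δ = -0.392°.
cos H₀ = −tan(-50.4°) tan(-0.392°) = -0.0083, H₀ = 1.5791 rad.
Bracket: H₀ sin φ sin δ + cos φ cos δ sin H₀ = 1.5791×-0.77051×-0.00684 + 0.63742×0.99998×0.99997 = 0.008322 + 0.637388 = 0.645710.
Q̄ = (S₀/π) × [bracket] = (1361/π) × 0.645710 = 279.73 W/m².
Ratio Q̄_A / Q̄_B = 402.15 / 279.73 = 1.438.

Q̄_A / Q̄_B ≈ 1.44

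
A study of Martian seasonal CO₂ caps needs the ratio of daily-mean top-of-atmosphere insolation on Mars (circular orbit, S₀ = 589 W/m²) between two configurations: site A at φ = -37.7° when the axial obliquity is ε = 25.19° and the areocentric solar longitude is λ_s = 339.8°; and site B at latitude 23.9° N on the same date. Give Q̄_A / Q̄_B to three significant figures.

Q̄_A / Q̄_B ≈ 1.14

— Configuration A (φ=-37.7°):
sin δ = sin 25.19° × sin 339.8° = -0.14697, so δ = -8.451°.
cos H₀ = −tan(-37.7°) tan(-8.451°) = -0.1148, H₀ = 1.6859 rad.
Bracket: H₀ sin φ sin δ + cos φ cos δ sin H₀ = 1.6859×-0.61153×-0.14697 + 0.79122×0.98914×0.99338 = 0.151523 + 0.777446 = 0.928969.
Q̄ = (S₀/π) × [bracket] = (589/π) × 0.928969 = 174.17 W/m².
— Configuration B (φ=+23.9°):
cos H₀ = −tan(+23.9°) tan(-8.451°) = 0.0658, H₀ = 1.5049 rad.
Bracket: H₀ sin φ sin δ + cos φ cos δ sin H₀ = 1.5049×0.40514×-0.14697 + 0.91425×0.98914×0.99783 = -0.089607 + 0.902359 = 0.812752.
Q̄ = (S₀/π) × [bracket] = (589/π) × 0.812752 = 152.38 W/m².
Ratio Q̄_A / Q̄_B = 174.17 / 152.38 = 1.143.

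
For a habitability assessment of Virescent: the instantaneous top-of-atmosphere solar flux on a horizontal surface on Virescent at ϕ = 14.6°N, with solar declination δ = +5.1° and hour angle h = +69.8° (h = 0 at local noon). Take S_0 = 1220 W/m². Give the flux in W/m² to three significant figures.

433 W/m²

cos θ_z = sin ϕ sin δ + cos ϕ cos δ cos h = 0.022408 + 0.332825 = 0.355233.
Flux = S_0 · cos θ_z = 1220 × 0.355233 = 433.4 W/m².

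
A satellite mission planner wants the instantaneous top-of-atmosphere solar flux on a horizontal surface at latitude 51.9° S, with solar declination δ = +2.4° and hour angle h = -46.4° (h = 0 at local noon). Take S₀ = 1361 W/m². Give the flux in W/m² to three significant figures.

534 W/m²

cos θ_z = sin φ sin δ + cos φ cos δ cos h = -0.032953 + 0.425147 = 0.392194.
Flux = S₀ · cos θ_z = 1361 × 0.392194 = 533.8 W/m².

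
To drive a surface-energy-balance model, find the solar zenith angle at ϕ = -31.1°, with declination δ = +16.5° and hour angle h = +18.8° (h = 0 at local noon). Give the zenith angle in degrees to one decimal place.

cos θ_z = sin ϕ sin δ + cos ϕ cos δ cos h = -0.146703 + 0.777205 = 0.630502.
θ_z = arccos(0.630502) = 50.9°.

θ_z = 50.9°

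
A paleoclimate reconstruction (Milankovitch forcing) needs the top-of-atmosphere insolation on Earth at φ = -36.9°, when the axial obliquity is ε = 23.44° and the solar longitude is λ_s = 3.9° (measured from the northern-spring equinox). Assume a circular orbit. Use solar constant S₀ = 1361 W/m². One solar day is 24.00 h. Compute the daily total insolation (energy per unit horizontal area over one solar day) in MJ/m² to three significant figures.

Solar declination: sin δ = sin ε · sin λ_s = sin 23.44° × sin 3.9° = 0.02706, so δ = +1.550°.
cos H₀ = −tan(-36.9°) tan(+1.550°) = 0.0203, H₀ = 1.5505 rad.
Bracket: H₀ sin φ sin δ + cos φ cos δ sin H₀ = 1.5505×-0.60042×0.02706 + 0.79968×0.99963×0.99979 = -0.025192 + 0.799216 = 0.774024.
Q̄ = (S₀/π) × [bracket] = (1361/π) × 0.774024 = 335.32 W/m².
Daily total = Q̄ × 24.00 h × 3600 s/h = 335.32 × 24.00 × 3600 / 10⁶ = 28.97 MJ/m².

29.0 MJ/m²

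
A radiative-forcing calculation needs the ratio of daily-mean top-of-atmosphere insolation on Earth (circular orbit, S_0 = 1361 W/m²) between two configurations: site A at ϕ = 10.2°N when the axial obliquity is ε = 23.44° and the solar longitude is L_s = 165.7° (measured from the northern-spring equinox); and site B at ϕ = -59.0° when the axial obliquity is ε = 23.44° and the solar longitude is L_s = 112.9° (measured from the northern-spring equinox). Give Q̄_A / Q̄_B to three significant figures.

— Configuration A (ϕ=+10.2°):
Solar declination: sin δ = sin ε · sin L_s = sin 23.44° × sin 165.7° = 0.09825, so δ = +5.639°.
cos h₀ = −tan(+10.2°) tan(+5.639°) = -0.0178, h₀ = 1.5886 rad.
Bracket: h₀ sin ϕ sin δ + cos ϕ cos δ sin h₀ = 1.5886×0.17708×0.09825 + 0.98420×0.99516×0.99984 = 0.027639 + 0.979280 = 1.006919.
Q̄ = (S_0/π) × [bracket] = (1361/π) × 1.006919 = 436.22 W/m².
— Configuration B (ϕ=-59.0°):
Solar declination: sin δ = sin ε · sin L_s = sin 23.44° × sin 112.9° = 0.36644, so δ = +21.496°.
cos h₀ = −tan(-59.0°) tan(+21.496°) = 0.6554, h₀ = 0.8560 rad.
Bracket: h₀ sin ϕ sin δ + cos ϕ cos δ sin h₀ = 0.8560×-0.85717×0.36644 + 0.51504×0.93044×0.75524 = -0.268871 + 0.361921 = 0.093050.
Q̄ = (S_0/π) × [bracket] = (1361/π) × 0.093050 = 40.311 W/m².
Ratio Q̄_A / Q̄_B = 436.22 / 40.311 = 10.82.

Q̄_A / Q̄_B ≈ 10.8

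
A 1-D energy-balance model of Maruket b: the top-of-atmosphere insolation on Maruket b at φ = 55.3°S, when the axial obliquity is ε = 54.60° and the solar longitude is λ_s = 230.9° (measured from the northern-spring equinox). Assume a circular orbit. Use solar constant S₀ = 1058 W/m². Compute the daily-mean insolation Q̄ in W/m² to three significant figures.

Solar declination: sin δ = sin ε · sin λ_s = sin 54.60° × sin 230.9° = -0.63258, so δ = -39.241°.
cos H₀ = −tan(-55.3°) tan(-39.241°) = -1.1795 ≤ −1 ⇒ polar day, H₀ = π.
Bracket: H₀ sin φ sin δ + cos φ cos δ sin H₀ = 3.1416×-0.82214×-0.63258 + 0.56928×0.77450×0.00000 = 1.633850 + 0.000000 = 1.633850.
Q̄ = (S₀/π) × [bracket] = (1058/π) × 1.633850 = 550.2 W/m².

Q̄ ≈ 550 W/m²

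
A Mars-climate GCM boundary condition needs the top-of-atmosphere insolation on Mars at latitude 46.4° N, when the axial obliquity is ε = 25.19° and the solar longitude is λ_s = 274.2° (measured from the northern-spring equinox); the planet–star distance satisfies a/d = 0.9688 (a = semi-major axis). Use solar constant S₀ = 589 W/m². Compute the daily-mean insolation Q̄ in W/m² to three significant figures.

Q̄ ≈ 38.5 W/m²

Solar declination: sin δ = sin ε · sin λ_s = sin 25.19° × sin 274.2° = -0.42448, so δ = -25.118°.
cos H₀ = −tan(+46.4°) tan(-25.118°) = 0.4923, H₀ = 1.0561 rad.
Bracket: H₀ sin φ sin δ + cos φ cos δ sin H₀ = 1.0561×0.72417×-0.42448 + 0.68962×0.90544×0.87043 = -0.324641 + 0.543505 = 0.218864.
Inverse-square distance factor (a/d)² = 0.9688² = 0.938573.
Q̄ = (S₀/π) × 0.938573 × [bracket] = (589/π) × 0.938573 × 0.218864 = 38.51 W/m².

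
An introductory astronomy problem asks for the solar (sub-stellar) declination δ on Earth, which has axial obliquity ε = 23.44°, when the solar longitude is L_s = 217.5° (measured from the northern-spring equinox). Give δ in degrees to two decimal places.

sin δ = sin ε · sin L_s = sin 23.44° × sin 217.5° = -0.242158.
δ = arcsin(-0.242158) = -14.01°.

δ = -14.01°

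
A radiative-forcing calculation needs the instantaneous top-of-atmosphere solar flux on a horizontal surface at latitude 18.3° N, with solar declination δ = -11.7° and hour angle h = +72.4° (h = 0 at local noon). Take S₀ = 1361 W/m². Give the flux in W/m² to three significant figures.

cos θ_z = sin φ sin δ + cos φ cos δ cos h = -0.063674 + 0.281113 = 0.217439.
Flux = S₀ · cos θ_z = 1361 × 0.217439 = 295.9 W/m².

296 W/m²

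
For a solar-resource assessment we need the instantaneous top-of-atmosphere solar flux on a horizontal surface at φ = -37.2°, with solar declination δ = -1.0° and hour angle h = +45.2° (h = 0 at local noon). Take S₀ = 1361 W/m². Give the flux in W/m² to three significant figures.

778 W/m²

cos θ_z = sin φ sin δ + cos φ cos δ cos h = 0.010552 + 0.561177 = 0.571729.
Flux = S₀ · cos θ_z = 1361 × 0.571729 = 778.1 W/m².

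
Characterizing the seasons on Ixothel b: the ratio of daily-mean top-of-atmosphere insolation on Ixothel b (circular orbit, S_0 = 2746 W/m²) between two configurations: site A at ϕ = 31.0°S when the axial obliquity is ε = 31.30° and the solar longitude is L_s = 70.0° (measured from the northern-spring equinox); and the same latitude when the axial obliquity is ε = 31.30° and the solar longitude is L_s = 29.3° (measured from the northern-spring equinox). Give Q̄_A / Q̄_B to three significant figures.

— Configuration A (ϕ=-31.0°):
Solar declination: sin δ = sin ε · sin L_s = sin 31.30° × sin 70.0° = 0.48819, so δ = +29.222°.
cos h₀ = −tan(-31.0°) tan(+29.222°) = 0.3361, h₀ = 1.2280 rad.
Bracket: h₀ sin ϕ sin δ + cos ϕ cos δ sin h₀ = 1.2280×-0.51504×0.48819 + 0.85717×0.87274×0.94182 = -0.308765 + 0.704563 = 0.395798.
Q̄ = (S_0/π) × [bracket] = (2746/π) × 0.395798 = 345.96 W/m².
— Configuration B (ϕ=-31.0°):
Solar declination: sin δ = sin ε · sin L_s = sin 31.30° × sin 29.3° = 0.25424, so δ = +14.729°.
cos h₀ = −tan(-31.0°) tan(+14.729°) = 0.1580, h₀ = 1.4122 rad.
Bracket: h₀ sin ϕ sin δ + cos ϕ cos δ sin h₀ = 1.4122×-0.51504×0.25424 + 0.85717×0.96714×0.98745 = -0.184919 + 0.818599 = 0.633680.
Q̄ = (S_0/π) × [bracket] = (2746/π) × 0.633680 = 553.89 W/m².
Ratio Q̄_A / Q̄_B = 345.96 / 553.89 = 0.6246.

Q̄_A / Q̄_B ≈ 0.625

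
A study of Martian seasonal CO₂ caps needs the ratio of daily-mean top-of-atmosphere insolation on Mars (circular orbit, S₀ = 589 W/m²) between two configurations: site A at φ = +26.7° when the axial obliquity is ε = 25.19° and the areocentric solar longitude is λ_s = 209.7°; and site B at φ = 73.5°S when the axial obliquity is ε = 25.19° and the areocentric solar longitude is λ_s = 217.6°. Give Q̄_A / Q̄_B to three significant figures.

— Configuration A (φ=+26.7°):
sin δ = sin 25.19° × sin 209.7° = -0.21088, so δ = -12.174°.
cos H₀ = −tan(+26.7°) tan(-12.174°) = 0.1085, H₀ = 1.4621 rad.
Bracket: H₀ sin φ sin δ + cos φ cos δ sin H₀ = 1.4621×0.44932×-0.21088 + 0.89337×0.97751×0.99410 = -0.138538 + 0.868126 = 0.729588.
Q̄ = (S₀/π) × [bracket] = (589/π) × 0.729588 = 136.79 W/m².
— Configuration B (φ=-73.5°):
sin δ = sin 25.19° × sin 217.6° = -0.25969, so δ = -15.052°.
cos H₀ = −tan(-73.5°) tan(-15.052°) = -0.9078, H₀ = 2.7089 rad.
Bracket: H₀ sin φ sin δ + cos φ cos δ sin H₀ = 2.7089×-0.95882×-0.25969 + 0.28402×0.96569×0.41930 = 0.674505 + 0.115004 = 0.789509.
Q̄ = (S₀/π) × [bracket] = (589/π) × 0.789509 = 148.02 W/m².
Ratio Q̄_A / Q̄_B = 136.79 / 148.02 = 0.9241.

Q̄_A / Q̄_B ≈ 0.924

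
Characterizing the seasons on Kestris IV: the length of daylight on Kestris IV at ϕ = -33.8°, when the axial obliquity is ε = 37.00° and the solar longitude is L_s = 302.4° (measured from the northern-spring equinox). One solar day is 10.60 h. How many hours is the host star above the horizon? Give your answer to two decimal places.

Solar declination: sin δ = sin ε · sin L_s = sin 37.00° × sin 302.4° = -0.50813, so δ = -30.539°.
cos h₀ = −tan ϕ · tan δ = −tan(-33.8°) × tan(-30.539°) = -0.3950, so h₀ = 1.9768 rad = 113.26°.
Daylight = 2h₀/(2π) × 10.60 h = (1.9768/π) × 10.60 = 6.67 h.

6.67 h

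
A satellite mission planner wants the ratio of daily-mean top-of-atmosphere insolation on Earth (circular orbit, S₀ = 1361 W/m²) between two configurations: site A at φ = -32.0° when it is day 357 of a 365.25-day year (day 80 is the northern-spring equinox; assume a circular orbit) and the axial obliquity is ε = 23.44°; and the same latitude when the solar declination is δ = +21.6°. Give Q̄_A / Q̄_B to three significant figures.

— Configuration A (φ=-32.0°):
Solar longitude: λ_s = 360° × (357 − 80)/365.25 = 273.018°.
sin δ = sin 23.44° × sin 273.018° = -0.39724, so δ = -23.406°.
cos H₀ = −tan(-32.0°) tan(-23.406°) = -0.2705, H₀ = 1.8447 rad.
Bracket: H₀ sin φ sin δ + cos φ cos δ sin H₀ = 1.8447×-0.52992×-0.39724 + 0.84805×0.91772×0.96273 = 0.388319 + 0.749266 = 1.137585.
Q̄ = (S₀/π) × [bracket] = (1361/π) × 1.137585 = 492.82 W/m².
— Configuration B (φ=-32.0°):
cos H₀ = −tan(-32.0°) tan(+21.600°) = 0.2474, H₀ = 1.3208 rad.
Bracket: H₀ sin φ sin δ + cos φ cos δ sin H₀ = 1.3208×-0.52992×0.36812 + 0.84805×0.92978×0.96891 = -0.257654 + 0.763985 = 0.506331.
Q̄ = (S₀/π) × [bracket] = (1361/π) × 0.506331 = 219.35 W/m².
Ratio Q̄_A / Q̄_B = 492.82 / 219.35 = 2.247.

Q̄_A / Q̄_B ≈ 2.25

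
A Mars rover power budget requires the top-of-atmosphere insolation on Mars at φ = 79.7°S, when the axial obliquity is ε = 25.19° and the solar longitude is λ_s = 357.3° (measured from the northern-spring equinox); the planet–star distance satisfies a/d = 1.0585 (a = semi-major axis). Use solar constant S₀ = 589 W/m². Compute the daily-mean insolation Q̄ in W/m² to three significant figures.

Q̄ ≈ 44.3 W/m²

Solar declination: sin δ = sin ε · sin λ_s = sin 25.19° × sin 357.3° = -0.02005, so δ = -1.149°.
cos H₀ = −tan(-79.7°) tan(-1.149°) = -0.1103, H₀ = 1.6814 rad.
Bracket: H₀ sin φ sin δ + cos φ cos δ sin H₀ = 1.6814×-0.98389×-0.02005 + 0.17880×0.99980×0.99389 = 0.033169 + 0.177672 = 0.210841.
Inverse-square distance factor (a/d)² = 1.0585² = 1.120422.
Q̄ = (S₀/π) × 1.120422 × [bracket] = (589/π) × 1.120422 × 0.210841 = 44.29 W/m².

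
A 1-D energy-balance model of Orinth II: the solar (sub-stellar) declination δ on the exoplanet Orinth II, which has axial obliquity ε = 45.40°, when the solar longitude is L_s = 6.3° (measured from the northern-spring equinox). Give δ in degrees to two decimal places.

δ = +4.48°

sin δ = sin ε · sin L_s = sin 45.40° × sin 6.3° = 0.078134.
δ = arcsin(0.078134) = +4.48°.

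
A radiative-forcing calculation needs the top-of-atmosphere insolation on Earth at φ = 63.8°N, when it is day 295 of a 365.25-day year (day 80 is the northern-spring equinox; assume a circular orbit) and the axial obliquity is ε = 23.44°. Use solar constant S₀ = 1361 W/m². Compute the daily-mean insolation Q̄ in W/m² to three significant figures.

Solar longitude: λ_s = 360° × (295 − 80)/365.25 = 211.910°.
sin δ = sin 23.44° × sin 211.910° = -0.21026, so δ = -12.138°.
cos H₀ = −tan(+63.8°) tan(-12.138°) = 0.4371, H₀ = 1.1184 rad.
Bracket: H₀ sin φ sin δ + cos φ cos δ sin H₀ = 1.1184×0.89726×-0.21026 + 0.44151×0.97764×0.89942 = -0.210995 + 0.388224 = 0.177229.
Q̄ = (S₀/π) × [bracket] = (1361/π) × 0.177229 = 76.78 W/m².

Q̄ ≈ 76.8 W/m²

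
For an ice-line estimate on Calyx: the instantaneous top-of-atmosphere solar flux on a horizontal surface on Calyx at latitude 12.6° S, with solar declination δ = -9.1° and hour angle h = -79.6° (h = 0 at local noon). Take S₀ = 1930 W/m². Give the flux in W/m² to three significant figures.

402 W/m²

cos θ_z = sin φ sin δ + cos φ cos δ cos h = 0.034501 + 0.173954 = 0.208455.
Flux = S₀ · cos θ_z = 1930 × 0.208455 = 402.3 W/m².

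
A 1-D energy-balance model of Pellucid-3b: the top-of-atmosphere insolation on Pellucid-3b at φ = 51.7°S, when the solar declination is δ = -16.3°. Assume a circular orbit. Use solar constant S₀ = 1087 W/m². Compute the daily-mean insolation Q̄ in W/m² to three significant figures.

Q̄ ≈ 340 W/m²

cos H₀ = −tan(-51.7°) tan(-16.300°) = -0.3703, H₀ = 1.9501 rad.
Bracket: H₀ sin φ sin δ + cos φ cos δ sin H₀ = 1.9501×-0.78478×-0.28067 + 0.61978×0.95981×0.92892 = 0.429537 + 0.552588 = 0.982125.
Q̄ = (S₀/π) × [bracket] = (1087/π) × 0.982125 = 339.8 W/m².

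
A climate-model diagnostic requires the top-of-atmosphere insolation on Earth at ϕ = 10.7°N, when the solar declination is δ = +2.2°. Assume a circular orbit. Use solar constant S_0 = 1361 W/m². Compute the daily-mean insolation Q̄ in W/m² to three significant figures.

Q̄ ≈ 430 W/m²

cos h₀ = −tan(+10.7°) tan(+2.200°) = -0.0073, h₀ = 1.5781 rad.
Bracket: h₀ sin ϕ sin δ + cos ϕ cos δ sin h₀ = 1.5781×0.18567×0.03839 + 0.98261×0.99926×0.99997 = 0.011248 + 0.981853 = 0.993101.
Q̄ = (S_0/π) × [bracket] = (1361/π) × 0.993101 = 430.2 W/m².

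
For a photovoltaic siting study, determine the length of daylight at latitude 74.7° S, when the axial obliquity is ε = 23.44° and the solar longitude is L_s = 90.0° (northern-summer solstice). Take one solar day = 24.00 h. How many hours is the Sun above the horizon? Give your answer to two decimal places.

Solar declination: sin δ = sin ε · sin L_s = sin 23.44° × sin 90.0° = 0.39779, so δ = +23.440°.
cos h₀ = −tan ϕ · tan δ = 1.5849 ≥ 1, so the Sun never rises (polar night) and h₀ = 0.
Daylight = 2h₀/(2π) × 24.00 h = (0.0000/π) × 24.00 = 0.00 h.

0.00 h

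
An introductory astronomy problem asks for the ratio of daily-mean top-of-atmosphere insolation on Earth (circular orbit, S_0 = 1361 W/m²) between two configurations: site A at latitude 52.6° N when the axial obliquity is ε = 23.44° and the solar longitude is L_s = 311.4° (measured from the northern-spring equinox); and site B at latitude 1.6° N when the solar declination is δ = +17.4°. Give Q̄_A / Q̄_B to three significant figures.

— Configuration A (ϕ=+52.6°):
Solar declination: sin δ = sin ε · sin L_s = sin 23.44° × sin 311.4° = -0.29839, so δ = -17.361°.
cos h₀ = −tan(+52.6°) tan(-17.361°) = 0.4089, h₀ = 1.1495 rad.
Bracket: h₀ sin ϕ sin δ + cos ϕ cos δ sin h₀ = 1.1495×0.79441×-0.29839 + 0.60738×0.95445×0.91258 = -0.272482 + 0.529035 = 0.256553.
Q̄ = (S_0/π) × [bracket] = (1361/π) × 0.256553 = 111.14 W/m².
— Configuration B (ϕ=+1.6°):
cos h₀ = −tan(+1.6°) tan(+17.400°) = -0.0088, h₀ = 1.5795 rad.
Bracket: h₀ sin ϕ sin δ + cos ϕ cos δ sin h₀ = 1.5795×0.02792×0.29904 + 0.99961×0.95424×0.99996 = 0.013188 + 0.953830 = 0.967018.
Q̄ = (S_0/π) × [bracket] = (1361/π) × 0.967018 = 418.93 W/m².
Ratio Q̄_A / Q̄_B = 111.14 / 418.93 = 0.2653.

Q̄_A / Q̄_B ≈ 0.265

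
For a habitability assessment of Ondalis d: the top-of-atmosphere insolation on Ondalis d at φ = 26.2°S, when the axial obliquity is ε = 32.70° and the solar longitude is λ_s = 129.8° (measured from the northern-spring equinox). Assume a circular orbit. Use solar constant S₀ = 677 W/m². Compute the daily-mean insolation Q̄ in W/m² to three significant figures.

Solar declination: sin δ = sin ε · sin λ_s = sin 32.70° × sin 129.8° = 0.41506, so δ = +24.523°.
cos H₀ = −tan(-26.2°) tan(+24.523°) = 0.2245, H₀ = 1.3444 rad.
Bracket: H₀ sin φ sin δ + cos φ cos δ sin H₀ = 1.3444×-0.44151×0.41506 + 0.89726×0.90980×0.97448 = -0.246366 + 0.795494 = 0.549128.
Q̄ = (S₀/π) × [bracket] = (677/π) × 0.549128 = 118.3 W/m².

Q̄ ≈ 118 W/m²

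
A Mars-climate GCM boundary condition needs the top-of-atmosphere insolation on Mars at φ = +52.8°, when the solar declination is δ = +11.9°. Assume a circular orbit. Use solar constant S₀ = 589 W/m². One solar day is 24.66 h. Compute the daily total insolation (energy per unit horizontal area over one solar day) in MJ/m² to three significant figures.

cos H₀ = −tan(+52.8°) tan(+11.900°) = -0.2776, H₀ = 1.8521 rad.
Bracket: H₀ sin φ sin δ + cos φ cos δ sin H₀ = 1.8521×0.79653×0.20620 + 0.60460×0.97851×0.96069 = 0.304197 + 0.568351 = 0.872548.
Q̄ = (S₀/π) × [bracket] = (589/π) × 0.872548 = 163.59 W/m².
Daily total = Q̄ × 24.66 h × 3600 s/h = 163.59 × 24.66 × 3600 / 10⁶ = 14.52 MJ/m².

14.5 MJ/m²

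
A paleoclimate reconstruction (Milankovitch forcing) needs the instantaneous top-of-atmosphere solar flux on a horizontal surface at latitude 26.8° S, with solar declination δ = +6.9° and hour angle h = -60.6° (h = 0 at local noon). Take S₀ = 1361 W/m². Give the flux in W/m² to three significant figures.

518 W/m²

cos θ_z = sin φ sin δ + cos φ cos δ cos h = -0.054167 + 0.435000 = 0.380833.
Flux = S₀ · cos θ_z = 1361 × 0.380833 = 518.3 W/m².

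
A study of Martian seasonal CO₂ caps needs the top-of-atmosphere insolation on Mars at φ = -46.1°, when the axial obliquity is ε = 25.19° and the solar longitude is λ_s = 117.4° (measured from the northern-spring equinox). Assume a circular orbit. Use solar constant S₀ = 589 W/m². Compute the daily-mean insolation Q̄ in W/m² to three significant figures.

Solar declination: sin δ = sin ε · sin λ_s = sin 25.19° × sin 117.4° = 0.37787, so δ = +22.202°.
cos H₀ = −tan(-46.1°) tan(+22.202°) = 0.4241, H₀ = 1.1328 rad.
Bracket: H₀ sin φ sin δ + cos φ cos δ sin H₀ = 1.1328×-0.72055×0.37787 + 0.69340×0.92586×0.90561 = -0.308432 + 0.581394 = 0.272962.
Q̄ = (S₀/π) × [bracket] = (589/π) × 0.272962 = 51.18 W/m².

Q̄ ≈ 51.2 W/m²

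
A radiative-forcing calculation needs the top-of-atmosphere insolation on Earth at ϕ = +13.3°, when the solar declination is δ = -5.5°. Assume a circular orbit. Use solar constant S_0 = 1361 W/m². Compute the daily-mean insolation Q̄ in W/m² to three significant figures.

cos h₀ = −tan(+13.3°) tan(-5.500°) = 0.0228, h₀ = 1.5480 rad.
Bracket: h₀ sin ϕ sin δ + cos ϕ cos δ sin h₀ = 1.5480×0.23005×-0.09585 + 0.97318×0.99540×0.99974 = -0.034134 + 0.968452 = 0.934318.
Q̄ = (S_0/π) × [bracket] = (1361/π) × 0.934318 = 404.8 W/m².

Q̄ ≈ 405 W/m²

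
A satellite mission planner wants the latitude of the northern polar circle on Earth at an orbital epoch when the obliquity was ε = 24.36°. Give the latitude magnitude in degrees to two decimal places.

65.64°

The polar circle is the lowest latitude that experiences at least one full rotation of continuous daylight at the northern-summer solstice; it lies at |ϕ| = 90° − ε = 90° − 24.36° = 65.64°.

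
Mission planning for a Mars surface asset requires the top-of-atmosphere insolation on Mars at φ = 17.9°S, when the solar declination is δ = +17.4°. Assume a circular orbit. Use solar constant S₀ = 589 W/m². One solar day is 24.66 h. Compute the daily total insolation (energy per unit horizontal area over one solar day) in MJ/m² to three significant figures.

12.8 MJ/m²

cos H₀ = −tan(-17.9°) tan(+17.400°) = 0.1012, H₀ = 1.4694 rad.
Bracket: H₀ sin φ sin δ + cos φ cos δ sin H₀ = 1.4694×-0.30736×0.29904 + 0.95159×0.95424×0.99486 = -0.135057 + 0.903378 = 0.768321.
Q̄ = (S₀/π) × [bracket] = (589/π) × 0.768321 = 144.05 W/m².
Daily total = Q̄ × 24.66 h × 3600 s/h = 144.05 × 24.66 × 3600 / 10⁶ = 12.79 MJ/m².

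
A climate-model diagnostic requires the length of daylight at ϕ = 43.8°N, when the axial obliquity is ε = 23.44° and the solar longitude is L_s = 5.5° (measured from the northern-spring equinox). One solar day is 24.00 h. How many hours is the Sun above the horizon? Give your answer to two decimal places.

Solar declination: sin δ = sin ε · sin L_s = sin 23.44° × sin 5.5° = 0.03813, so δ = +2.185°.
cos h₀ = −tan ϕ · tan δ = −tan(+43.8°) × tan(+2.185°) = -0.0366, so h₀ = 1.6074 rad = 92.10°.
Daylight = 2h₀/(2π) × 24.00 h = (1.6074/π) × 24.00 = 12.28 h.

12.28 h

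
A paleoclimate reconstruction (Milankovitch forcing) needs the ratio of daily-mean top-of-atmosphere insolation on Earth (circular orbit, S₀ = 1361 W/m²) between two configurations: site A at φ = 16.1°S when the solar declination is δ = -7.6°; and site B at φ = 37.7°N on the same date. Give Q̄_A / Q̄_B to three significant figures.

— Configuration A (φ=-16.1°):
cos H₀ = −tan(-16.1°) tan(-7.600°) = -0.0385, H₀ = 1.6093 rad.
Bracket: H₀ sin φ sin δ + cos φ cos δ sin H₀ = 1.6093×-0.27731×-0.13226 + 0.96078×0.99122×0.99926 = 0.059024 + 0.951640 = 1.010664.
Q̄ = (S₀/π) × [bracket] = (1361/π) × 1.010664 = 437.84 W/m².
— Configuration B (φ=+37.7°):
cos H₀ = −tan(+37.7°) tan(-7.600°) = 0.1031, H₀ = 1.4675 rad.
Bracket: H₀ sin φ sin δ + cos φ cos δ sin H₀ = 1.4675×0.61153×-0.13226 + 0.79122×0.99122×0.99467 = -0.118693 + 0.780093 = 0.661400.
Q̄ = (S₀/π) × [bracket] = (1361/π) × 0.661400 = 286.53 W/m².
Ratio Q̄_A / Q̄_B = 437.84 / 286.53 = 1.528.

Q̄_A / Q̄_B ≈ 1.53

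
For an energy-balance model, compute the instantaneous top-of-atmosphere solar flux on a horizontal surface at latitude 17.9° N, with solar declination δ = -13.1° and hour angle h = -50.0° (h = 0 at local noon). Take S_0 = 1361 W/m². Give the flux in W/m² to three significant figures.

716 W/m²

cos θ_z = sin ϕ sin δ + cos ϕ cos δ cos h = -0.069663 + 0.595755 = 0.526092.
Flux = S_0 · cos θ_z = 1361 × 0.526092 = 716.0 W/m².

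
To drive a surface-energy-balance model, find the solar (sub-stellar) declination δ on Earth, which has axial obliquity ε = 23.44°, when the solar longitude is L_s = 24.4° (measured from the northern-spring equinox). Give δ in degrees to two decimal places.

δ = +9.46°

sin δ = sin ε · sin L_s = sin 23.44° × sin 24.4° = 0.164328.
δ = arcsin(0.164328) = +9.46°.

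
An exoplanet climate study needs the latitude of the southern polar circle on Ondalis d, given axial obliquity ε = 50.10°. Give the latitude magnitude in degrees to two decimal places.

39.90°

The polar circle is the lowest latitude that experiences at least one full rotation of continuous darkness at the northern-summer solstice; it lies at |φ| = 90° − ε = 90° − 50.10° = 39.90°.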